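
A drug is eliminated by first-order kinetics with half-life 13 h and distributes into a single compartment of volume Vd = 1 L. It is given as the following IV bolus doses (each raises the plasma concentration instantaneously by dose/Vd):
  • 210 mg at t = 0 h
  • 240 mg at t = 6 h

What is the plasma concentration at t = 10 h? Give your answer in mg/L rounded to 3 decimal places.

317.117 mg/L

k = ln 2 / 13 = 0.05332 per h
Dose 1 (210 mg at t=0 h): 210·exp(−0.05332·10) = 123.213 mg/L
Dose 2 (240 mg at t=6 h): 240·exp(−0.05332·4) = 193.904 mg/L
C(10) = 123.213 + 193.904 = 317.117 mg/L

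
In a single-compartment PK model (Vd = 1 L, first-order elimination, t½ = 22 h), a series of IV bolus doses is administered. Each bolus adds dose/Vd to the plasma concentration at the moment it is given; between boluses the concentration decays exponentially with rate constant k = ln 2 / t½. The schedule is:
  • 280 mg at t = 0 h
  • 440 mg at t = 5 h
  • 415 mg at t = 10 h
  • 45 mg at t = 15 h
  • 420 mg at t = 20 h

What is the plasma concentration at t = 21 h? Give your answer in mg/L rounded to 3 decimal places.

k = ln 2 / 22 = 0.03151 per h
Dose 1 (280 mg at t=0 h): 280·exp(−0.03151·21) = 144.481 mg/L
Dose 2 (440 mg at t=5 h): 440·exp(−0.03151·16) = 265.780 mg/L
Dose 3 (415 mg at t=10 h): 415·exp(−0.03151·11) = 293.449 mg/L
Dose 4 (45 mg at t=15 h): 45·exp(−0.03151·6) = 37.249 mg/L
Dose 5 (420 mg at t=20 h): 420·exp(−0.03151·1) = 406.973 mg/L
C(21) = 144.481 + 265.780 + 293.449 + 37.249 + 406.973 = 1147.933 mg/L

1147.933 mg/L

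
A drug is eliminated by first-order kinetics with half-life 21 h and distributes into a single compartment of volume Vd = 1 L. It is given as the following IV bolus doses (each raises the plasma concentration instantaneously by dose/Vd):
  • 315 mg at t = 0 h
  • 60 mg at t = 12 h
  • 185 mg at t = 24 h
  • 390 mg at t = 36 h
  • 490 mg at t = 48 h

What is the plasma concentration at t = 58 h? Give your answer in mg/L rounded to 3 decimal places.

k = ln 2 / 21 = 0.03301 per h
Dose 1 (315 mg at t=0 h): 315·exp(−0.03301·58) = 46.440 mg/L
Dose 2 (60 mg at t=12 h): 60·exp(−0.03301·46) = 13.145 mg/L
Dose 3 (185 mg at t=24 h): 185·exp(−0.03301·34) = 60.227 mg/L
Dose 4 (390 mg at t=36 h): 390·exp(−0.03301·22) = 188.669 mg/L
Dose 5 (490 mg at t=48 h): 490·exp(−0.03301·10) = 352.248 mg/L
C(58) = 46.440 + 13.145 + 60.227 + 188.669 + 352.248 = 660.728 mg/L

660.728 mg/L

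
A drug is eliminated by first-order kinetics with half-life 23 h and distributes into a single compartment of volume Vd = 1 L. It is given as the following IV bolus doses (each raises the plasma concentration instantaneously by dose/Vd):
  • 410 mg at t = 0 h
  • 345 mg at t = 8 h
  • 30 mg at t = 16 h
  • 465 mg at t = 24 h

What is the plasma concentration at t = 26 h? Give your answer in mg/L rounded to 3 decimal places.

847.827 mg/L

k = ln 2 / 23 = 0.03014 per h
Dose 1 (410 mg at t=0 h): 410·exp(−0.03014·26) = 187.279 mg/L
Dose 2 (345 mg at t=8 h): 345·exp(−0.03014·18) = 200.554 mg/L
Dose 3 (30 mg at t=16 h): 30·exp(−0.03014·10) = 22.194 mg/L
Dose 4 (465 mg at t=24 h): 465·exp(−0.03014·2) = 437.801 mg/L
C(26) = 187.279 + 200.554 + 22.194 + 437.801 = 847.827 mg/L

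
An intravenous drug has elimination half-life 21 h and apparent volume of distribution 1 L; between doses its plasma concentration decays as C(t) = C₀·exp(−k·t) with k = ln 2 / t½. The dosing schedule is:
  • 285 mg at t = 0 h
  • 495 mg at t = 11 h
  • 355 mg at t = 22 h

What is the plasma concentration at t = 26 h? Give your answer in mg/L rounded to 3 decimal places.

733.619 mg/L

k = ln 2 / 21 = 0.03301 per h
Dose 1 (285 mg at t=0 h): 285·exp(−0.03301·26) = 120.821 mg/L
Dose 2 (495 mg at t=11 h): 495·exp(−0.03301·15) = 301.706 mg/L
Dose 3 (355 mg at t=22 h): 355·exp(−0.03301·4) = 311.092 mg/L
C(26) = 120.821 + 301.706 + 311.092 = 733.619 mg/L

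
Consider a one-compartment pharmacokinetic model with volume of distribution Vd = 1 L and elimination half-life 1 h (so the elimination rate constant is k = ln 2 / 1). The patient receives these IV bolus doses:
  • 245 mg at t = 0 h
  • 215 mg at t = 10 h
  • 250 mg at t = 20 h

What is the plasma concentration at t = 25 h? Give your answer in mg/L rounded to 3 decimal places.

7.819 mg/L

k = ln 2 / 1 = 0.69315 per h
Dose 1 (245 mg at t=0 h): 245·exp(−0.69315·25) = 0.000 mg/L
Dose 2 (215 mg at t=10 h): 215·exp(−0.69315·15) = 0.007 mg/L
Dose 3 (250 mg at t=20 h): 250·exp(−0.69315·5) = 7.812 mg/L
C(25) = 0.000 + 0.007 + 7.812 = 7.819 mg/L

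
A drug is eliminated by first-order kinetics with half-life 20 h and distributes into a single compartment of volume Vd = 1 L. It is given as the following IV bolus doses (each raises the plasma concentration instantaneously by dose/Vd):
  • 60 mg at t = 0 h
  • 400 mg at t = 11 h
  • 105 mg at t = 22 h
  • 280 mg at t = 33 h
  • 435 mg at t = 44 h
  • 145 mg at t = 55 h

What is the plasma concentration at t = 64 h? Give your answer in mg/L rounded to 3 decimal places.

514.018 mg/L

k = ln 2 / 20 = 0.03466 per h
Dose 1 (60 mg at t=0 h): 60·exp(−0.03466·64) = 6.529 mg/L
Dose 2 (400 mg at t=11 h): 400·exp(−0.03466·53) = 63.728 mg/L
Dose 3 (105 mg at t=22 h): 105·exp(−0.03466·42) = 24.492 mg/L
Dose 4 (280 mg at t=33 h): 280·exp(−0.03466·31) = 95.623 mg/L
Dose 5 (435 mg at t=44 h): 435·exp(−0.03466·20) = 217.500 mg/L
Dose 6 (145 mg at t=55 h): 145·exp(−0.03466·9) = 106.146 mg/L
C(64) = 6.529 + 63.728 + 24.492 + 95.623 + 217.500 + 106.146 = 514.018 mg/L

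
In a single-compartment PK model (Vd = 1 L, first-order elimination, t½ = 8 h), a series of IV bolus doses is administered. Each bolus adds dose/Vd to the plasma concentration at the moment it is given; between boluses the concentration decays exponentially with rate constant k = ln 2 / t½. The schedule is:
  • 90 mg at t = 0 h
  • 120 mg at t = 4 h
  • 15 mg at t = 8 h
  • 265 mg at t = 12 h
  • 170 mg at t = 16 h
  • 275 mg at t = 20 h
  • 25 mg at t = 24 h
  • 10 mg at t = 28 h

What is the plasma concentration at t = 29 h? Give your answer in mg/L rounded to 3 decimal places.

k = ln 2 / 8 = 0.08664 per h
Dose 1 (90 mg at t=0 h): 90·exp(−0.08664·29) = 7.295 mg/L
Dose 2 (120 mg at t=4 h): 120·exp(−0.08664·25) = 13.755 mg/L
Dose 3 (15 mg at t=8 h): 15·exp(−0.08664·21) = 2.432 mg/L
Dose 4 (265 mg at t=12 h): 265·exp(−0.08664·17) = 60.752 mg/L
Dose 5 (170 mg at t=16 h): 170·exp(−0.08664·13) = 55.116 mg/L
Dose 6 (275 mg at t=20 h): 275·exp(−0.08664·9) = 126.088 mg/L
Dose 7 (25 mg at t=24 h): 25·exp(−0.08664·5) = 16.210 mg/L
Dose 8 (10 mg at t=28 h): 10·exp(−0.08664·1) = 9.170 mg/L
C(29) = 7.295 + 13.755 + 2.432 + 60.752 + 55.116 + 126.088 + 16.210 + 9.170 = 290.817 mg/L

290.817 mg/L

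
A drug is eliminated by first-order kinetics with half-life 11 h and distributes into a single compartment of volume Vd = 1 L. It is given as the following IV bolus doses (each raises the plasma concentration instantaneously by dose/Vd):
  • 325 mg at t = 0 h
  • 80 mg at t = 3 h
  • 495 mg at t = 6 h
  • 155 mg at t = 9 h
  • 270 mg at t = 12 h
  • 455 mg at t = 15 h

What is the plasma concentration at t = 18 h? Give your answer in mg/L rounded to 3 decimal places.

1017.549 mg/L

k = ln 2 / 11 = 0.06301 per h
Dose 1 (325 mg at t=0 h): 325·exp(−0.06301·18) = 104.542 mg/L
Dose 2 (80 mg at t=3 h): 80·exp(−0.06301·15) = 31.088 mg/L
Dose 3 (495 mg at t=6 h): 495·exp(−0.06301·12) = 232.385 mg/L
Dose 4 (155 mg at t=9 h): 155·exp(−0.06301·9) = 87.909 mg/L
Dose 5 (270 mg at t=12 h): 270·exp(−0.06301·6) = 184.997 mg/L
Dose 6 (455 mg at t=15 h): 455·exp(−0.06301·3) = 376.628 mg/L
C(18) = 104.542 + 31.088 + 232.385 + 87.909 + 184.997 + 376.628 = 1017.549 mg/L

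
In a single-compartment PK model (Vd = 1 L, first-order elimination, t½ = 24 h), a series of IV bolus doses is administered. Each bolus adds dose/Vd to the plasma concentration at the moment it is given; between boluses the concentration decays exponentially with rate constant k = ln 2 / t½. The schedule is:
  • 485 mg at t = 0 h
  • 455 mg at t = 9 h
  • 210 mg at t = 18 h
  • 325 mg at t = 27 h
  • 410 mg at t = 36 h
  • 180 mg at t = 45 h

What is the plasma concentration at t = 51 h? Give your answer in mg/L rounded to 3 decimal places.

k = ln 2 / 24 = 0.02888 per h
Dose 1 (485 mg at t=0 h): 485·exp(−0.02888·51) = 111.187 mg/L
Dose 2 (455 mg at t=9 h): 455·exp(−0.02888·42) = 135.272 mg/L
Dose 3 (210 mg at t=18 h): 210·exp(−0.02888·33) = 80.966 mg/L
Dose 4 (325 mg at t=27 h): 325·exp(−0.02888·24) = 162.500 mg/L
Dose 5 (410 mg at t=36 h): 410·exp(−0.02888·15) = 265.852 mg/L
Dose 6 (180 mg at t=45 h): 180·exp(−0.02888·6) = 151.361 mg/L
C(51) = 111.187 + 135.272 + 80.966 + 162.500 + 265.852 + 151.361 = 907.139 mg/L

907.139 mg/L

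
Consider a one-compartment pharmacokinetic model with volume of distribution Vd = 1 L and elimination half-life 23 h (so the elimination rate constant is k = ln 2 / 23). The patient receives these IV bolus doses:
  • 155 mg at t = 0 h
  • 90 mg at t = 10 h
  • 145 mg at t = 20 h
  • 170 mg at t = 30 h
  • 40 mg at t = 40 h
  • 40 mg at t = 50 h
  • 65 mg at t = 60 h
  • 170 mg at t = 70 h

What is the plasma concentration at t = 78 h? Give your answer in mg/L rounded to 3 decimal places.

k = ln 2 / 23 = 0.03014 per h
Dose 1 (155 mg at t=0 h): 155·exp(−0.03014·78) = 14.772 mg/L
Dose 2 (90 mg at t=10 h): 90·exp(−0.03014·68) = 11.594 mg/L
Dose 3 (145 mg at t=20 h): 145·exp(−0.03014·58) = 25.249 mg/L
Dose 4 (170 mg at t=30 h): 170·exp(−0.03014·48) = 40.014 mg/L
Dose 5 (40 mg at t=40 h): 40·exp(−0.03014·38) = 12.726 mg/L
Dose 6 (40 mg at t=50 h): 40·exp(−0.03014·28) = 17.202 mg/L
Dose 7 (65 mg at t=60 h): 65·exp(−0.03014·18) = 37.785 mg/L
Dose 8 (170 mg at t=70 h): 170·exp(−0.03014·8) = 133.580 mg/L
C(78) = 14.772 + 11.594 + 25.249 + 40.014 + 12.726 + 17.202 + 37.785 + 133.580 = 292.924 mg/L

292.924 mg/L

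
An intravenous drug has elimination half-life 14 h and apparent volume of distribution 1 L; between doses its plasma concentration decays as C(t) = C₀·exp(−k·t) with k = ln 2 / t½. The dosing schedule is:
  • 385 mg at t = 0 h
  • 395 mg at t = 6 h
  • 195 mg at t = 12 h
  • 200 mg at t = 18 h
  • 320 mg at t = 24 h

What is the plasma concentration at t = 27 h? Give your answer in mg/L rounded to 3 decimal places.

k = ln 2 / 14 = 0.04951 per h
Dose 1 (385 mg at t=0 h): 385·exp(−0.04951·27) = 101.135 mg/L
Dose 2 (395 mg at t=6 h): 395·exp(−0.04951·21) = 139.654 mg/L
Dose 3 (195 mg at t=12 h): 195·exp(−0.04951·15) = 92.790 mg/L
Dose 4 (200 mg at t=18 h): 200·exp(−0.04951·9) = 128.089 mg/L
Dose 5 (320 mg at t=24 h): 320·exp(−0.04951·3) = 275.831 mg/L
C(27) = 101.135 + 139.654 + 92.790 + 128.089 + 275.831 = 737.499 mg/L

737.499 mg/L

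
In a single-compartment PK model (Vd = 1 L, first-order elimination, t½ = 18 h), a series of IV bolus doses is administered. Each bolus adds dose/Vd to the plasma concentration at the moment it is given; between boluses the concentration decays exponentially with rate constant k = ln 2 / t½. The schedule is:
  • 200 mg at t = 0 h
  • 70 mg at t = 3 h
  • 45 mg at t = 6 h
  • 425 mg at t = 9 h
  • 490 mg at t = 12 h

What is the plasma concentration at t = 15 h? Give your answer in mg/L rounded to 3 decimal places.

962.026 mg/L

k = ln 2 / 18 = 0.03851 per h
Dose 1 (200 mg at t=0 h): 200·exp(−0.03851·15) = 112.246 mg/L
Dose 2 (70 mg at t=3 h): 70·exp(−0.03851·12) = 44.097 mg/L
Dose 3 (45 mg at t=6 h): 45·exp(−0.03851·9) = 31.820 mg/L
Dose 4 (425 mg at t=9 h): 425·exp(−0.03851·6) = 337.323 mg/L
Dose 5 (490 mg at t=12 h): 490·exp(−0.03851·3) = 436.540 mg/L
C(15) = 112.246 + 44.097 + 31.820 + 337.323 + 436.540 = 962.026 mg/L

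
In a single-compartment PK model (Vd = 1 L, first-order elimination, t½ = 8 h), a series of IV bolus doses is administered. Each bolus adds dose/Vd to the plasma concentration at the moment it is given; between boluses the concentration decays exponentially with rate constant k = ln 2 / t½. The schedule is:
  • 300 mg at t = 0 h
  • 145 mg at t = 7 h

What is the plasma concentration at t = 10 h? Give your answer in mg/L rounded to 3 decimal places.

k = ln 2 / 8 = 0.08664 per h
Dose 1 (300 mg at t=0 h): 300·exp(−0.08664·10) = 126.134 mg/L
Dose 2 (145 mg at t=7 h): 145·exp(−0.08664·3) = 111.810 mg/L
C(10) = 126.134 + 111.810 = 237.945 mg/L

237.945 mg/L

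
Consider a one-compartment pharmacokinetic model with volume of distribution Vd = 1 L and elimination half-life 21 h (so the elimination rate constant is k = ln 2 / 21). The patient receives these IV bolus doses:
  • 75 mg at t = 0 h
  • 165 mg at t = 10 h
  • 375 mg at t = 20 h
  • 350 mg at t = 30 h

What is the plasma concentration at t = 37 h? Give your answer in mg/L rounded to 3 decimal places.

k = ln 2 / 21 = 0.03301 per h
Dose 1 (75 mg at t=0 h): 75·exp(−0.03301·37) = 22.114 mg/L
Dose 2 (165 mg at t=10 h): 165·exp(−0.03301·27) = 67.678 mg/L
Dose 3 (375 mg at t=20 h): 375·exp(−0.03301·17) = 213.964 mg/L
Dose 4 (350 mg at t=30 h): 350·exp(−0.03301·7) = 277.795 mg/L
C(37) = 22.114 + 67.678 + 213.964 + 277.795 = 581.551 mg/L

581.551 mg/L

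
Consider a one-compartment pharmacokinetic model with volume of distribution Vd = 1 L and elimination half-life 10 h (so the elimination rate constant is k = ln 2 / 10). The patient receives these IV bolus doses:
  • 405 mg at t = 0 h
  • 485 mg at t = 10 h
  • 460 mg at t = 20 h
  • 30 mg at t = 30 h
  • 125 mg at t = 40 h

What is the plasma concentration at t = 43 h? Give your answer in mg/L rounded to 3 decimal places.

276.927 mg/L

k = ln 2 / 10 = 0.06931 per h
Dose 1 (405 mg at t=0 h): 405·exp(−0.06931·43) = 20.560 mg/L
Dose 2 (485 mg at t=10 h): 485·exp(−0.06931·33) = 49.243 mg/L
Dose 3 (460 mg at t=20 h): 460·exp(−0.06931·23) = 93.409 mg/L
Dose 4 (30 mg at t=30 h): 30·exp(−0.06931·13) = 12.184 mg/L
Dose 5 (125 mg at t=40 h): 125·exp(−0.06931·3) = 101.532 mg/L
C(43) = 20.560 + 49.243 + 93.409 + 12.184 + 101.532 = 276.927 mg/L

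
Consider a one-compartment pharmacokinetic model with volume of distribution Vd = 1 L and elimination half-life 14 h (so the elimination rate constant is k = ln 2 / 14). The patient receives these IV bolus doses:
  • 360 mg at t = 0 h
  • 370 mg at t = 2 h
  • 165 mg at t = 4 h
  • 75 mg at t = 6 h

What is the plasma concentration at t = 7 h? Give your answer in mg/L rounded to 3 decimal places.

757.023 mg/L

k = ln 2 / 14 = 0.04951 per h
Dose 1 (360 mg at t=0 h): 360·exp(−0.04951·7) = 254.558 mg/L
Dose 2 (370 mg at t=2 h): 370·exp(−0.04951·5) = 288.862 mg/L
Dose 3 (165 mg at t=4 h): 165·exp(−0.04951·3) = 142.226 mg/L
Dose 4 (75 mg at t=6 h): 75·exp(−0.04951·1) = 71.377 mg/L
C(7) = 254.558 + 288.862 + 142.226 + 71.377 = 757.023 mg/L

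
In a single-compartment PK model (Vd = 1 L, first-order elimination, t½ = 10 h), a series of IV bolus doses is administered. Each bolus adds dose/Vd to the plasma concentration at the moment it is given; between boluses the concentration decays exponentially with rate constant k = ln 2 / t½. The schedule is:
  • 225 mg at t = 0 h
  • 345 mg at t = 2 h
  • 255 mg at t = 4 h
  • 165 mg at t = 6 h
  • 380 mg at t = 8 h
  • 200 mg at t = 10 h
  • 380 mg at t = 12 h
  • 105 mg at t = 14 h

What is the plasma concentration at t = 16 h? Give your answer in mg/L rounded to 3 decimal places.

1128.046 mg/L

k = ln 2 / 10 = 0.06931 per h
Dose 1 (225 mg at t=0 h): 225·exp(−0.06931·16) = 74.222 mg/L
Dose 2 (345 mg at t=2 h): 345·exp(−0.06931·14) = 130.731 mg/L
Dose 3 (255 mg at t=4 h): 255·exp(−0.06931·12) = 110.995 mg/L
Dose 4 (165 mg at t=6 h): 165·exp(−0.06931·10) = 82.500 mg/L
Dose 5 (380 mg at t=8 h): 380·exp(−0.06931·8) = 218.253 mg/L
Dose 6 (200 mg at t=10 h): 200·exp(−0.06931·6) = 131.951 mg/L
Dose 7 (380 mg at t=12 h): 380·exp(−0.06931·4) = 287.986 mg/L
Dose 8 (105 mg at t=14 h): 105·exp(−0.06931·2) = 91.408 mg/L
C(16) = 74.222 + 130.731 + 110.995 + 82.500 + 218.253 + 131.951 + 287.986 + 91.408 = 1128.046 mg/L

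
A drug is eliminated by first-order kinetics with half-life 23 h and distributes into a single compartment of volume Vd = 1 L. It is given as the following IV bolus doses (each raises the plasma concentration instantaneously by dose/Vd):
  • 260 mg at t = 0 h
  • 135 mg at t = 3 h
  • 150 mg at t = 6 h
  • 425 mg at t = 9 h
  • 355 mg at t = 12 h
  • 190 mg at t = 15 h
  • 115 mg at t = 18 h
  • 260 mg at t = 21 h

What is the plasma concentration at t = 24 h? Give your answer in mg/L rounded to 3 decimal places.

1281.102 mg/L

k = ln 2 / 23 = 0.03014 per h
Dose 1 (260 mg at t=0 h): 260·exp(−0.03014·24) = 126.141 mg/L
Dose 2 (135 mg at t=3 h): 135·exp(−0.03014·21) = 71.694 mg/L
Dose 3 (150 mg at t=6 h): 150·exp(−0.03014·18) = 87.197 mg/L
Dose 4 (425 mg at t=9 h): 425·exp(−0.03014·15) = 270.436 mg/L
Dose 5 (355 mg at t=12 h): 355·exp(−0.03014·12) = 247.269 mg/L
Dose 6 (190 mg at t=15 h): 190·exp(−0.03014·9) = 144.864 mg/L
Dose 7 (115 mg at t=18 h): 115·exp(−0.03014·6) = 95.977 mg/L
Dose 8 (260 mg at t=21 h): 260·exp(−0.03014·3) = 237.525 mg/L
C(24) = 126.141 + 71.694 + 87.197 + 270.436 + 247.269 + 144.864 + 95.977 + 237.525 = 1281.102 mg/L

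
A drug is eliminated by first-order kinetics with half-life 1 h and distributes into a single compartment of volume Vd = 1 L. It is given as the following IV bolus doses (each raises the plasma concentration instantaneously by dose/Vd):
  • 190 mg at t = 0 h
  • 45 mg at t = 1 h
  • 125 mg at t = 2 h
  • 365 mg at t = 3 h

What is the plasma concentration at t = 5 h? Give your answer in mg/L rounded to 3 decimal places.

k = ln 2 / 1 = 0.69315 per h
Dose 1 (190 mg at t=0 h): 190·exp(−0.69315·5) = 5.938 mg/L
Dose 2 (45 mg at t=1 h): 45·exp(−0.69315·4) = 2.812 mg/L
Dose 3 (125 mg at t=2 h): 125·exp(−0.69315·3) = 15.625 mg/L
Dose 4 (365 mg at t=3 h): 365·exp(−0.69315·2) = 91.250 mg/L
C(5) = 5.938 + 2.812 + 15.625 + 91.250 = 115.625 mg/L

115.625 mg/L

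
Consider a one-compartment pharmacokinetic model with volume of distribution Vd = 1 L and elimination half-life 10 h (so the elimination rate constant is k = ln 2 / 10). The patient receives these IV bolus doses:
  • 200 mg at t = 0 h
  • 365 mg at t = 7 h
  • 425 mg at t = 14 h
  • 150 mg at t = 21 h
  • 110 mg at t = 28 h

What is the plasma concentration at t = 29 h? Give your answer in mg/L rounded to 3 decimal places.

445.278 mg/L

k = ln 2 / 10 = 0.06931 per h
Dose 1 (200 mg at t=0 h): 200·exp(−0.06931·29) = 26.794 mg/L
Dose 2 (365 mg at t=7 h): 365·exp(−0.06931·22) = 79.438 mg/L
Dose 3 (425 mg at t=14 h): 425·exp(−0.06931·15) = 150.260 mg/L
Dose 4 (150 mg at t=21 h): 150·exp(−0.06931·8) = 86.152 mg/L
Dose 5 (110 mg at t=28 h): 110·exp(−0.06931·1) = 102.634 mg/L
C(29) = 26.794 + 79.438 + 150.260 + 86.152 + 102.634 = 445.278 mg/L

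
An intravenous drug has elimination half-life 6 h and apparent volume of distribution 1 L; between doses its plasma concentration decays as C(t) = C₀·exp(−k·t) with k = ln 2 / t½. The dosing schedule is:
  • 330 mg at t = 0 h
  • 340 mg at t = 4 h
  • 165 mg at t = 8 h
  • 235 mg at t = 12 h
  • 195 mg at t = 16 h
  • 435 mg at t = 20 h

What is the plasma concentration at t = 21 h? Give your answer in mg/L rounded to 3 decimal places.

693.688 mg/L

k = ln 2 / 6 = 0.11552 per h
Dose 1 (330 mg at t=0 h): 330·exp(−0.11552·21) = 29.168 mg/L
Dose 2 (340 mg at t=4 h): 340·exp(−0.11552·17) = 47.705 mg/L
Dose 3 (165 mg at t=8 h): 165·exp(−0.11552·13) = 36.750 mg/L
Dose 4 (235 mg at t=12 h): 235·exp(−0.11552·9) = 83.085 mg/L
Dose 5 (195 mg at t=16 h): 195·exp(−0.11552·5) = 109.440 mg/L
Dose 6 (435 mg at t=20 h): 435·exp(−0.11552·1) = 387.541 mg/L
C(21) = 29.168 + 47.705 + 36.750 + 83.085 + 109.440 + 387.541 = 693.688 mg/L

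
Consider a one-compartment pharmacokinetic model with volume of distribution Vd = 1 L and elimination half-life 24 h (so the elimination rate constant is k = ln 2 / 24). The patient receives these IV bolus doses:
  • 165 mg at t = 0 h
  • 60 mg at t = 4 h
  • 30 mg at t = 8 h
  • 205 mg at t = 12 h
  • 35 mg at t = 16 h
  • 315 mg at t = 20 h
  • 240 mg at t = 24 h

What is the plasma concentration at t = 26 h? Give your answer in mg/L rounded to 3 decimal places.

k = ln 2 / 24 = 0.02888 per h
Dose 1 (165 mg at t=0 h): 165·exp(−0.02888·26) = 77.870 mg/L
Dose 2 (60 mg at t=4 h): 60·exp(−0.02888·22) = 31.784 mg/L
Dose 3 (30 mg at t=8 h): 30·exp(−0.02888·18) = 17.838 mg/L
Dose 4 (205 mg at t=12 h): 205·exp(−0.02888·14) = 136.821 mg/L
Dose 5 (35 mg at t=16 h): 35·exp(−0.02888·10) = 26.220 mg/L
Dose 6 (315 mg at t=20 h): 315·exp(−0.02888·6) = 264.882 mg/L
Dose 7 (240 mg at t=24 h): 240·exp(−0.02888·2) = 226.530 mg/L
C(26) = 77.870 + 31.784 + 17.838 + 136.821 + 26.220 + 264.882 + 226.530 = 781.945 mg/L

781.945 mg/L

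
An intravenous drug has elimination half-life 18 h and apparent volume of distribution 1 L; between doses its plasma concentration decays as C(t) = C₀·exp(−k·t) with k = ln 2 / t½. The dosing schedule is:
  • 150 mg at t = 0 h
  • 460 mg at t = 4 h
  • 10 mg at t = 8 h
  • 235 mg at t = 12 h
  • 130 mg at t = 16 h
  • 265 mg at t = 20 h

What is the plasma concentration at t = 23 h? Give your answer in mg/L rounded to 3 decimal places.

778.012 mg/L

k = ln 2 / 18 = 0.03851 per h
Dose 1 (150 mg at t=0 h): 150·exp(−0.03851·23) = 61.865 mg/L
Dose 2 (460 mg at t=4 h): 460·exp(−0.03851·19) = 221.311 mg/L
Dose 3 (10 mg at t=8 h): 10·exp(−0.03851·15) = 5.612 mg/L
Dose 4 (235 mg at t=12 h): 235·exp(−0.03851·11) = 153.853 mg/L
Dose 5 (130 mg at t=16 h): 130·exp(−0.03851·7) = 99.283 mg/L
Dose 6 (265 mg at t=20 h): 265·exp(−0.03851·3) = 236.088 mg/L
C(23) = 61.865 + 221.311 + 5.612 + 153.853 + 99.283 + 236.088 = 778.012 mg/L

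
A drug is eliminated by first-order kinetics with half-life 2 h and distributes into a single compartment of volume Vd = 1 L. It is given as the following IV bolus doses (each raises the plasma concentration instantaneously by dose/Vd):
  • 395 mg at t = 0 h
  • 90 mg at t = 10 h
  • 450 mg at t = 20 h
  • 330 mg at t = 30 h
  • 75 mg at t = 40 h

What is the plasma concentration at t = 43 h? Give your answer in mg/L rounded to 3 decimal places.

30.319 mg/L

k = ln 2 / 2 = 0.34657 per h
Dose 1 (395 mg at t=0 h): 395·exp(−0.34657·43) = 0.000 mg/L
Dose 2 (90 mg at t=10 h): 90·exp(−0.34657·33) = 0.001 mg/L
Dose 3 (450 mg at t=20 h): 450·exp(−0.34657·23) = 0.155 mg/L
Dose 4 (330 mg at t=30 h): 330·exp(−0.34657·13) = 3.646 mg/L
Dose 5 (75 mg at t=40 h): 75·exp(−0.34657·3) = 26.517 mg/L
C(43) = 0.000 + 0.001 + 0.155 + 3.646 + 26.517 = 30.319 mg/L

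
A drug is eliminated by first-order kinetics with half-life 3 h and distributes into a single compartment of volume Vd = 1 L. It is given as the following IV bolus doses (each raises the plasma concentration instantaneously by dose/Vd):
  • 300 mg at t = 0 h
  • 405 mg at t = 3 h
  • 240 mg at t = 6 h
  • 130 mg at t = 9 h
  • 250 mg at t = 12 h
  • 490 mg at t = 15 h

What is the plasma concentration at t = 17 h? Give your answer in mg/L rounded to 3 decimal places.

k = ln 2 / 3 = 0.23105 per h
Dose 1 (300 mg at t=0 h): 300·exp(−0.23105·17) = 5.906 mg/L
Dose 2 (405 mg at t=3 h): 405·exp(−0.23105·14) = 15.946 mg/L
Dose 3 (240 mg at t=6 h): 240·exp(−0.23105·11) = 18.899 mg/L
Dose 4 (130 mg at t=9 h): 130·exp(−0.23105·8) = 20.474 mg/L
Dose 5 (250 mg at t=12 h): 250·exp(−0.23105·5) = 78.745 mg/L
Dose 6 (490 mg at t=15 h): 490·exp(−0.23105·2) = 308.681 mg/L
C(17) = 5.906 + 15.946 + 18.899 + 20.474 + 78.745 + 308.681 = 448.650 mg/L

448.650 mg/L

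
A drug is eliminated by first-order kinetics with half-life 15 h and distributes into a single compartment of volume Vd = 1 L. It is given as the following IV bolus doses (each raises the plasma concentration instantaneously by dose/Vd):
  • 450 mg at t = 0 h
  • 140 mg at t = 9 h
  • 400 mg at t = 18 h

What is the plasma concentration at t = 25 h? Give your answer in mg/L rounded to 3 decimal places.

k = ln 2 / 15 = 0.04621 per h
Dose 1 (450 mg at t=0 h): 450·exp(−0.04621·25) = 141.741 mg/L
Dose 2 (140 mg at t=9 h): 140·exp(−0.04621·16) = 66.839 mg/L
Dose 3 (400 mg at t=18 h): 400·exp(−0.04621·7) = 289.454 mg/L
C(25) = 141.741 + 66.839 + 289.454 = 498.034 mg/L

498.034 mg/L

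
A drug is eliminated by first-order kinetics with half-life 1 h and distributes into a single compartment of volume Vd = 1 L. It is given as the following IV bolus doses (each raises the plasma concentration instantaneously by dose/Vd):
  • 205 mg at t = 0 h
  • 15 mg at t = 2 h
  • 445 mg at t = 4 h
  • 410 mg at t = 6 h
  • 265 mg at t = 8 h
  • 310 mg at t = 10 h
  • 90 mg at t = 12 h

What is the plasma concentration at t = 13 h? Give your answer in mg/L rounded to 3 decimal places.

96.136 mg/L

k = ln 2 / 1 = 0.69315 per h
Dose 1 (205 mg at t=0 h): 205·exp(−0.69315·13) = 0.025 mg/L
Dose 2 (15 mg at t=2 h): 15·exp(−0.69315·11) = 0.007 mg/L
Dose 3 (445 mg at t=4 h): 445·exp(−0.69315·9) = 0.869 mg/L
Dose 4 (410 mg at t=6 h): 410·exp(−0.69315·7) = 3.203 mg/L
Dose 5 (265 mg at t=8 h): 265·exp(−0.69315·5) = 8.281 mg/L
Dose 6 (310 mg at t=10 h): 310·exp(−0.69315·3) = 38.750 mg/L
Dose 7 (90 mg at t=12 h): 90·exp(−0.69315·1) = 45.000 mg/L
C(13) = 0.025 + 0.007 + 0.869 + 3.203 + 8.281 + 38.750 + 45.000 = 96.136 mg/L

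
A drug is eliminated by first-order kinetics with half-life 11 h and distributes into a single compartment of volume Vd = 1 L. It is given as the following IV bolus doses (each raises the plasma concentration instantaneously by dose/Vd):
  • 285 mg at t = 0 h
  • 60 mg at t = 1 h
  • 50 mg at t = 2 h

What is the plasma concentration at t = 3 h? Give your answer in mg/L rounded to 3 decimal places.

k = ln 2 / 11 = 0.06301 per h
Dose 1 (285 mg at t=0 h): 285·exp(−0.06301·3) = 235.910 mg/L
Dose 2 (60 mg at t=1 h): 60·exp(−0.06301·2) = 52.895 mg/L
Dose 3 (50 mg at t=2 h): 50·exp(−0.06301·1) = 46.947 mg/L
C(3) = 235.910 + 52.895 + 46.947 = 335.752 mg/L

335.752 mg/L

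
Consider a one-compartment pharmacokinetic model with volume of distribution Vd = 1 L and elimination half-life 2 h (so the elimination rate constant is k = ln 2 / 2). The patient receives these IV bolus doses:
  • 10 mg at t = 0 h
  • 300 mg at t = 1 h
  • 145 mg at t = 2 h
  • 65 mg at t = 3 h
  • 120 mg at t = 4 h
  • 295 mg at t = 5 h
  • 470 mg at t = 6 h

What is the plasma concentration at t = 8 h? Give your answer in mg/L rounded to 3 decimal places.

426.055 mg/L

k = ln 2 / 2 = 0.34657 per h
Dose 1 (10 mg at t=0 h): 10·exp(−0.34657·8) = 0.625 mg/L
Dose 2 (300 mg at t=1 h): 300·exp(−0.34657·7) = 26.517 mg/L
Dose 3 (145 mg at t=2 h): 145·exp(−0.34657·6) = 18.125 mg/L
Dose 4 (65 mg at t=3 h): 65·exp(−0.34657·5) = 11.490 mg/L
Dose 5 (120 mg at t=4 h): 120·exp(−0.34657·4) = 30.000 mg/L
Dose 6 (295 mg at t=5 h): 295·exp(−0.34657·3) = 104.298 mg/L
Dose 7 (470 mg at t=6 h): 470·exp(−0.34657·2) = 235.000 mg/L
C(8) = 0.625 + 26.517 + 18.125 + 11.490 + 30.000 + 104.298 + 235.000 = 426.055 mg/L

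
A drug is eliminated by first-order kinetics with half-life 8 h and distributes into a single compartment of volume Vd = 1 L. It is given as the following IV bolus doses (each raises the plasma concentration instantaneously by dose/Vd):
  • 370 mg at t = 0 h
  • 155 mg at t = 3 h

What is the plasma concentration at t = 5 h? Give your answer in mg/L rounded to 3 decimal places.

k = ln 2 / 8 = 0.08664 per h
Dose 1 (370 mg at t=0 h): 370·exp(−0.08664·5) = 239.915 mg/L
Dose 2 (155 mg at t=3 h): 155·exp(−0.08664·2) = 130.339 mg/L
C(5) = 239.915 + 130.339 = 370.254 mg/L

370.254 mg/L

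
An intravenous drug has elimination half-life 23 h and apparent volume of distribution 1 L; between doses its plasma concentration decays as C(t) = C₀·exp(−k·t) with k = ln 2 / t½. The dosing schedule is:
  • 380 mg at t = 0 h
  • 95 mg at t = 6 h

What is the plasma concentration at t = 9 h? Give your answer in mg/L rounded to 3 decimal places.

k = ln 2 / 23 = 0.03014 per h
Dose 1 (380 mg at t=0 h): 380·exp(−0.03014·9) = 289.727 mg/L
Dose 2 (95 mg at t=6 h): 95·exp(−0.03014·3) = 86.788 mg/L
C(9) = 289.727 + 86.788 = 376.515 mg/L

376.515 mg/L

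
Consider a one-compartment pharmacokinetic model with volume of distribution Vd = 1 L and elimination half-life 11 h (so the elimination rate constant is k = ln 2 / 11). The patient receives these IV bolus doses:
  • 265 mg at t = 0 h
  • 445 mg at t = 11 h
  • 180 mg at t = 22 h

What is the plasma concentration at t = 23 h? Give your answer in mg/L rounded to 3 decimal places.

440.124 mg/L

k = ln 2 / 11 = 0.06301 per h
Dose 1 (265 mg at t=0 h): 265·exp(−0.06301·23) = 62.204 mg/L
Dose 2 (445 mg at t=11 h): 445·exp(−0.06301·12) = 208.912 mg/L
Dose 3 (180 mg at t=22 h): 180·exp(−0.06301·1) = 169.008 mg/L
C(23) = 62.204 + 208.912 + 169.008 = 440.124 mg/L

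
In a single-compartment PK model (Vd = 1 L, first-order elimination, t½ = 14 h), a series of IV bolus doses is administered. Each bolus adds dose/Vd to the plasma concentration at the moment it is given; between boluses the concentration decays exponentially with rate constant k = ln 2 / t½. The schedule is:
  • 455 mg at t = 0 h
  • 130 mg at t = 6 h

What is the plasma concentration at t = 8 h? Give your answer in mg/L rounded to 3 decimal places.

423.936 mg/L

k = ln 2 / 14 = 0.04951 per h
Dose 1 (455 mg at t=0 h): 455·exp(−0.04951·8) = 306.192 mg/L
Dose 2 (130 mg at t=6 h): 130·exp(−0.04951·2) = 117.744 mg/L
C(8) = 306.192 + 117.744 = 423.936 mg/L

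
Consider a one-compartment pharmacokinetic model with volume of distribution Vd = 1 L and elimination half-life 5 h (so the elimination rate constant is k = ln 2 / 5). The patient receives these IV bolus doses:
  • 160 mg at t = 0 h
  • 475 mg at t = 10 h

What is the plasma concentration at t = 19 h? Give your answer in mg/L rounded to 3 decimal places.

147.895 mg/L

k = ln 2 / 5 = 0.13863 per h
Dose 1 (160 mg at t=0 h): 160·exp(−0.13863·19) = 11.487 mg/L
Dose 2 (475 mg at t=10 h): 475·exp(−0.13863·9) = 136.408 mg/L
C(19) = 11.487 + 136.408 = 147.895 mg/L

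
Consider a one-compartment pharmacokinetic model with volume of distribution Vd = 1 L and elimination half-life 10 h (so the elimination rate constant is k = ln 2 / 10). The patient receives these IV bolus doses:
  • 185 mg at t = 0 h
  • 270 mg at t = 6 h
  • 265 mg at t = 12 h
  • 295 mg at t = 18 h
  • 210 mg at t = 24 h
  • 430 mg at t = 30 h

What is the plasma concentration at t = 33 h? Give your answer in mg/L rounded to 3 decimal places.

688.251 mg/L

k = ln 2 / 10 = 0.06931 per h
Dose 1 (185 mg at t=0 h): 185·exp(−0.06931·33) = 18.783 mg/L
Dose 2 (270 mg at t=6 h): 270·exp(−0.06931·27) = 41.551 mg/L
Dose 3 (265 mg at t=12 h): 265·exp(−0.06931·21) = 61.813 mg/L
Dose 4 (295 mg at t=18 h): 295·exp(−0.06931·15) = 104.298 mg/L
Dose 5 (210 mg at t=24 h): 210·exp(−0.06931·9) = 112.536 mg/L
Dose 6 (430 mg at t=30 h): 430·exp(−0.06931·3) = 349.269 mg/L
C(33) = 18.783 + 41.551 + 61.813 + 104.298 + 112.536 + 349.269 = 688.251 mg/L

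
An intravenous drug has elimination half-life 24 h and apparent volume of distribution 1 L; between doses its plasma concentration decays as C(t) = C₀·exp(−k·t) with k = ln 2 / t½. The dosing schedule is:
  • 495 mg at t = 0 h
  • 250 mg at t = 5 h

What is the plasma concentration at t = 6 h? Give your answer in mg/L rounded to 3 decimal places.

k = ln 2 / 24 = 0.02888 per h
Dose 1 (495 mg at t=0 h): 495·exp(−0.02888·6) = 416.244 mg/L
Dose 2 (250 mg at t=5 h): 250·exp(−0.02888·1) = 242.883 mg/L
C(6) = 416.244 + 242.883 = 659.127 mg/L

659.127 mg/L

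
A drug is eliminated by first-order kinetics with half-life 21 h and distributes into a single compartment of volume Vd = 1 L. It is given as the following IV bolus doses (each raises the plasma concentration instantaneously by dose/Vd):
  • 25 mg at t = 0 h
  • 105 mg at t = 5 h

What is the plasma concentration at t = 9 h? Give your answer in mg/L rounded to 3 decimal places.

k = ln 2 / 21 = 0.03301 per h
Dose 1 (25 mg at t=0 h): 25·exp(−0.03301·9) = 18.575 mg/L
Dose 2 (105 mg at t=5 h): 105·exp(−0.03301·4) = 92.013 mg/L
C(9) = 18.575 + 92.013 = 110.588 mg/L

110.588 mg/L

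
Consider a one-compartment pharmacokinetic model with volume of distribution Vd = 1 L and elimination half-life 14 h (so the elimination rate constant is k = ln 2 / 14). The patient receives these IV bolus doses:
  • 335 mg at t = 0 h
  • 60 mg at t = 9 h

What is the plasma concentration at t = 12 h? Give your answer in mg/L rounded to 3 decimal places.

k = ln 2 / 14 = 0.04951 per h
Dose 1 (335 mg at t=0 h): 335·exp(−0.04951·12) = 184.935 mg/L
Dose 2 (60 mg at t=9 h): 60·exp(−0.04951·3) = 51.718 mg/L
C(12) = 184.935 + 51.718 = 236.653 mg/L

236.653 mg/L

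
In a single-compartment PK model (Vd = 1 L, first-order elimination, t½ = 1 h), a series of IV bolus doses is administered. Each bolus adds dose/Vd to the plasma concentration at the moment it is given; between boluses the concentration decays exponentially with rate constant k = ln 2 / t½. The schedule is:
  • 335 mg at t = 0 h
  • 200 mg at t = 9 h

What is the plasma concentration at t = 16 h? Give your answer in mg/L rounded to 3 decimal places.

1.568 mg/L

k = ln 2 / 1 = 0.69315 per h
Dose 1 (335 mg at t=0 h): 335·exp(−0.69315·16) = 0.005 mg/L
Dose 2 (200 mg at t=9 h): 200·exp(−0.69315·7) = 1.563 mg/L
C(16) = 0.005 + 1.563 = 1.568 mg/L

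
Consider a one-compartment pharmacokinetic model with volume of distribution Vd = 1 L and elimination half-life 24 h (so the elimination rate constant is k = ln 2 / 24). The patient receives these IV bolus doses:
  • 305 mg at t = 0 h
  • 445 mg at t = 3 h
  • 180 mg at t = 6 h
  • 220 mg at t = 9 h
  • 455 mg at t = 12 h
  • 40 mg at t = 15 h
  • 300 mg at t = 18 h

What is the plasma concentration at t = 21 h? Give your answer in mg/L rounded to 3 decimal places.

1362.770 mg/L

k = ln 2 / 24 = 0.02888 per h
Dose 1 (305 mg at t=0 h): 305·exp(−0.02888·21) = 166.302 mg/L
Dose 2 (445 mg at t=3 h): 445·exp(−0.02888·18) = 264.599 mg/L
Dose 3 (180 mg at t=6 h): 180·exp(−0.02888·15) = 116.716 mg/L
Dose 4 (220 mg at t=9 h): 220·exp(−0.02888·12) = 155.563 mg/L
Dose 5 (455 mg at t=12 h): 455·exp(−0.02888·9) = 350.853 mg/L
Dose 6 (40 mg at t=15 h): 40·exp(−0.02888·6) = 33.636 mg/L
Dose 7 (300 mg at t=18 h): 300·exp(−0.02888·3) = 275.101 mg/L
C(21) = 166.302 + 264.599 + 116.716 + 155.563 + 350.853 + 33.636 + 275.101 = 1362.770 mg/L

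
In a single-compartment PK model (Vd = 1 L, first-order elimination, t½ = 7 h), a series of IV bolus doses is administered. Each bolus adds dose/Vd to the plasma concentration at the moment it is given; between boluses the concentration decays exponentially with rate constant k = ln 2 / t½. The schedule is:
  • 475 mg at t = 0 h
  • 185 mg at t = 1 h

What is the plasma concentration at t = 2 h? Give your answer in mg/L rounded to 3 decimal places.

k = ln 2 / 7 = 0.09902 per h
Dose 1 (475 mg at t=0 h): 475·exp(−0.09902·2) = 389.659 mg/L
Dose 2 (185 mg at t=1 h): 185·exp(−0.09902·1) = 167.559 mg/L
C(2) = 389.659 + 167.559 = 557.218 mg/L

557.218 mg/L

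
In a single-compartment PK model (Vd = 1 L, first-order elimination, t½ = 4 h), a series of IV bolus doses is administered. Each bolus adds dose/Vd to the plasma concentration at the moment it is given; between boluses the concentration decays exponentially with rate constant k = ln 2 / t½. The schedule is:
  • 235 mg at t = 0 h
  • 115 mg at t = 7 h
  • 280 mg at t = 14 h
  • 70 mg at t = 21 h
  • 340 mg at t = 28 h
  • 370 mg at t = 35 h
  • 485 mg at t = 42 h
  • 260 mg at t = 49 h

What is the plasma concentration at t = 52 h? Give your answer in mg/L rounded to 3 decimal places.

k = ln 2 / 4 = 0.17329 per h
Dose 1 (235 mg at t=0 h): 235·exp(−0.17329·52) = 0.029 mg/L
Dose 2 (115 mg at t=7 h): 115·exp(−0.17329·45) = 0.047 mg/L
Dose 3 (280 mg at t=14 h): 280·exp(−0.17329·38) = 0.387 mg/L
Dose 4 (70 mg at t=21 h): 70·exp(−0.17329·31) = 0.325 mg/L
Dose 5 (340 mg at t=28 h): 340·exp(−0.17329·24) = 5.313 mg/L
Dose 6 (370 mg at t=35 h): 370·exp(−0.17329·17) = 19.446 mg/L
Dose 7 (485 mg at t=42 h): 485·exp(−0.17329·10) = 85.737 mg/L
Dose 8 (260 mg at t=49 h): 260·exp(−0.17329·3) = 154.597 mg/L
C(52) = 0.029 + 0.047 + 0.387 + 0.325 + 5.313 + 19.446 + 85.737 + 154.597 = 265.880 mg/L

265.880 mg/L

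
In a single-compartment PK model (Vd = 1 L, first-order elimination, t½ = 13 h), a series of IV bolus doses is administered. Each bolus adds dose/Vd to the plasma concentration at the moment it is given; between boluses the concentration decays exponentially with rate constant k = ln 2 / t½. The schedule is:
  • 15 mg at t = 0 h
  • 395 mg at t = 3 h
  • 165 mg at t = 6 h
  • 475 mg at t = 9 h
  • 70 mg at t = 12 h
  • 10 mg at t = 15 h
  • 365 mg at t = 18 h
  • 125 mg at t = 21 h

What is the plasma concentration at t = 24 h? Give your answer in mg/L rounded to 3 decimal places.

824.457 mg/L

k = ln 2 / 13 = 0.05332 per h
Dose 1 (15 mg at t=0 h): 15·exp(−0.05332·24) = 4.172 mg/L
Dose 2 (395 mg at t=3 h): 395·exp(−0.05332·21) = 128.919 mg/L
Dose 3 (165 mg at t=6 h): 165·exp(−0.05332·18) = 63.194 mg/L
Dose 4 (475 mg at t=9 h): 475·exp(−0.05332·15) = 213.477 mg/L
Dose 5 (70 mg at t=12 h): 70·exp(−0.05332·12) = 36.917 mg/L
Dose 6 (10 mg at t=15 h): 10·exp(−0.05332·9) = 6.189 mg/L
Dose 7 (365 mg at t=18 h): 365·exp(−0.05332·6) = 265.067 mg/L
Dose 8 (125 mg at t=21 h): 125·exp(−0.05332·3) = 106.523 mg/L
C(24) = 4.172 + 128.919 + 63.194 + 213.477 + 36.917 + 6.189 + 265.067 + 106.523 = 824.457 mg/L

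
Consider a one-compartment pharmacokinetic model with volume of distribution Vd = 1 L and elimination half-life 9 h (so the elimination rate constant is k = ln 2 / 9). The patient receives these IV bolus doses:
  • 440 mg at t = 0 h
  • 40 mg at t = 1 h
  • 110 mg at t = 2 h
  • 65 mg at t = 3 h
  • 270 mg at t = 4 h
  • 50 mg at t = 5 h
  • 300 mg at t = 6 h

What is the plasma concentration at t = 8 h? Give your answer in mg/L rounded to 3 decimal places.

k = ln 2 / 9 = 0.07702 per h
Dose 1 (440 mg at t=0 h): 440·exp(−0.07702·8) = 237.613 mg/L
Dose 2 (40 mg at t=1 h): 40·exp(−0.07702·7) = 23.331 mg/L
Dose 3 (110 mg at t=2 h): 110·exp(−0.07702·6) = 69.296 mg/L
Dose 4 (65 mg at t=3 h): 65·exp(−0.07702·5) = 44.226 mg/L
Dose 5 (270 mg at t=4 h): 270·exp(−0.07702·4) = 198.414 mg/L
Dose 6 (50 mg at t=5 h): 50·exp(−0.07702·3) = 39.685 mg/L
Dose 7 (300 mg at t=6 h): 300·exp(−0.07702·2) = 257.173 mg/L
C(8) = 237.613 + 23.331 + 69.296 + 44.226 + 198.414 + 39.685 + 257.173 = 869.737 mg/L

869.737 mg/L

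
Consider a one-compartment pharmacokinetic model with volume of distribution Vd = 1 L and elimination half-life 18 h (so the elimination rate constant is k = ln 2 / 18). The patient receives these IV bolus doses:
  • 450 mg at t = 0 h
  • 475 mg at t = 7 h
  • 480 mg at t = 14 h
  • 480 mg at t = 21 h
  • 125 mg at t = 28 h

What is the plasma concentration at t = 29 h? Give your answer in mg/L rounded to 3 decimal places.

1093.306 mg/L

k = ln 2 / 18 = 0.03851 per h
Dose 1 (450 mg at t=0 h): 450·exp(−0.03851·29) = 147.306 mg/L
Dose 2 (475 mg at t=7 h): 475·exp(−0.03851·22) = 203.595 mg/L
Dose 3 (480 mg at t=14 h): 480·exp(−0.03851·15) = 269.391 mg/L
Dose 4 (480 mg at t=21 h): 480·exp(−0.03851·8) = 352.736 mg/L
Dose 5 (125 mg at t=28 h): 125·exp(−0.03851·1) = 120.278 mg/L
C(29) = 147.306 + 203.595 + 269.391 + 352.736 + 120.278 = 1093.306 mg/L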